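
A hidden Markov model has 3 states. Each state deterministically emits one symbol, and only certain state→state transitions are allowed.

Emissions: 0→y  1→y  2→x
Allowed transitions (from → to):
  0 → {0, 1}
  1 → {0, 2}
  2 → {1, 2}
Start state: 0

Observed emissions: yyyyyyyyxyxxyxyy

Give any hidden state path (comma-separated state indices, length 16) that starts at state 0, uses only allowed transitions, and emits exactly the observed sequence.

  0: obs=y cand={0,1} pick 0 [start]
  1: obs=y cand={0,1} pick 1 [0->1 ok]
  2: obs=y cand={0,1} pick 0 [1->0 ok]
  3: obs=y cand={0,1} pick 0 [0->0 ok]
  4: obs=y cand={0,1} pick 0 [0->0 ok]
  5: obs=y cand={0,1} pick 1 [0->1 ok]
  6: obs=y cand={0,1} pick 0 [1->0 ok]
  7: obs=y cand={0,1} pick 1 [0->1 ok]
  8: obs=x cand={2} pick 2 [1->2 ok]
  9: obs=y cand={0,1} pick 1 [2->1 ok]
  10: obs=x cand={2} pick 2 [1->2 ok]
  11: obs=x cand={2} pick 2 [2->2 ok]
  12: obs=y cand={0,1} pick 1 [2->1 ok]
  13: obs=x cand={2} pick 2 [1->2 ok]
  14: obs=y cand={0,1} pick 1 [2->1 ok]
  15: obs=y cand={0,1} pick 0 [1->0 ok]

0,1,0,0,0,1,0,1,2,1,2,2,1,2,1,0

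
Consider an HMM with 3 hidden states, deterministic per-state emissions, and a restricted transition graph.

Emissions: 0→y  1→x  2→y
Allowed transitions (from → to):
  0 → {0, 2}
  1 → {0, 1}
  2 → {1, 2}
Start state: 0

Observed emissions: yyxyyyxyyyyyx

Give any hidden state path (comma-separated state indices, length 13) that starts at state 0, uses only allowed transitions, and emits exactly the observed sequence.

0,2,1,0,2,2,1,0,0,0,2,2,1

  pos 0: y in {0,2}, choose 0; start
  pos 1: y in {0,2}, choose 2; 0->2 ok
  pos 2: x in {1}, choose 1; 2->1 ok
  pos 3: y in {0,2}, choose 0; 1->0 ok
  pos 4: y in {0,2}, choose 2; 0->2 ok
  pos 5: y in {0,2}, choose 2; 2->2 ok
  pos 6: x in {1}, choose 1; 2->1 ok
  pos 7: y in {0,2}, choose 0; 1->0 ok
  pos 8: y in {0,2}, choose 0; 0->0 ok
  pos 9: y in {0,2}, choose 0; 0->0 ok
  pos 10: y in {0,2}, choose 2; 0->2 ok
  pos 11: y in {0,2}, choose 2; 2->2 ok
  pos 12: x in {1}, choose 1; 2->1 ok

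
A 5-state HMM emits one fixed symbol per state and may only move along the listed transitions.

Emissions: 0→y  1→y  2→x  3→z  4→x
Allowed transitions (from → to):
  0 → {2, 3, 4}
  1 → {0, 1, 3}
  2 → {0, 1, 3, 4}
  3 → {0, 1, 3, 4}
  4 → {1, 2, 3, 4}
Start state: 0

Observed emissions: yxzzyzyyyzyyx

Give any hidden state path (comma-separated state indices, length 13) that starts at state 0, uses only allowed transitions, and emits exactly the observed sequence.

  0: obs=y cand={0,1} pick 0 [start]
  1: obs=x cand={2,4} pick 2 [0->2 ok]
  2: obs=z cand={3} pick 3 [2->3 ok]
  3: obs=z cand={3} pick 3 [3->3 ok]
  4: obs=y cand={0,1} pick 1 [3->1 ok]
  5: obs=z cand={3} pick 3 [1->3 ok]
  6: obs=y cand={0,1} pick 1 [3->1 ok]
  7: obs=y cand={0,1} pick 1 [1->1 ok]
  8: obs=y cand={0,1} pick 1 [1->1 ok]
  9: obs=z cand={3} pick 3 [1->3 ok]
  10: obs=y cand={0,1} pick 1 [3->1 ok]
  11: obs=y cand={0,1} pick 0 [1->0 ok]
  12: obs=x cand={2,4} pick 4 [0->4 ok]

0,2,3,3,1,3,1,1,1,3,1,0,4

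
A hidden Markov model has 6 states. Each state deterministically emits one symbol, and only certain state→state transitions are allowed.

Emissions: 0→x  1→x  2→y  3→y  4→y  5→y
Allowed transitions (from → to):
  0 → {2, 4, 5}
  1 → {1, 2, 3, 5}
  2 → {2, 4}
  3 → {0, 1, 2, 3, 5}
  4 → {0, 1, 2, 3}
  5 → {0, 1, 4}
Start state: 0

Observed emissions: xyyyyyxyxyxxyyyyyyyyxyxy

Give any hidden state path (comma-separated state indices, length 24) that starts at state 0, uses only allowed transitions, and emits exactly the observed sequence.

  0: obs=x cand={0,1} pick 0 [start]
  1: obs=y cand={2,3,4,5} pick 2 [0->2 ok]
  2: obs=y cand={2,3,4,5} pick 4 [2->4 ok]
  3: obs=y cand={2,3,4,5} pick 2 [4->2 ok]
  4: obs=y cand={2,3,4,5} pick 2 [2->2 ok]
  5: obs=y cand={2,3,4,5} pick 4 [2->4 ok]
  6: obs=x cand={0,1} pick 0 [4->0 ok]
  7: obs=y cand={2,3,4,5} pick 4 [0->4 ok]
  8: obs=x cand={0,1} pick 1 [4->1 ok]
  9: obs=y cand={2,3,4,5} pick 5 [1->5 ok]
  10: obs=x cand={0,1} pick 1 [5->1 ok]
  11: obs=x cand={0,1} pick 1 [1->1 ok]
  12: obs=y cand={2,3,4,5} pick 2 [1->2 ok]
  13: obs=y cand={2,3,4,5} pick 4 [2->4 ok]
  14: obs=y cand={2,3,4,5} pick 2 [4->2 ok]
  15: obs=y cand={2,3,4,5} pick 2 [2->2 ok]
  16: obs=y cand={2,3,4,5} pick 2 [2->2 ok]
  17: obs=y cand={2,3,4,5} pick 2 [2->2 ok]
  18: obs=y cand={2,3,4,5} pick 2 [2->2 ok]
  19: obs=y cand={2,3,4,5} pick 4 [2->4 ok]
  20: obs=x cand={0,1} pick 1 [4->1 ok]
  21: obs=y cand={2,3,4,5} pick 3 [1->3 ok]
  22: obs=x cand={0,1} pick 0 [3->0 ok]
  23: obs=y cand={2,3,4,5} pick 5 [0->5 ok]

0,2,4,2,2,4,0,4,1,5,1,1,2,4,2,2,2,2,2,4,1,3,0,5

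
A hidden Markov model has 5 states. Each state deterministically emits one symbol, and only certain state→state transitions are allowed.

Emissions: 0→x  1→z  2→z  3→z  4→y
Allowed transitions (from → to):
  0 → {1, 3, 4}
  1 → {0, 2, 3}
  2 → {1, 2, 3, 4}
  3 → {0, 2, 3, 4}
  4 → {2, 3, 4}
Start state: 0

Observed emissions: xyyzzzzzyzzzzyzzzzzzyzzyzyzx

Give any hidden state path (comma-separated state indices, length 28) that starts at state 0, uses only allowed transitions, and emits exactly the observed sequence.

0,4,4,2,1,2,3,2,4,2,2,3,3,4,2,3,3,2,3,3,4,2,2,4,3,4,3,0

  [0] x  {0}  => 0  start
  [1] y  {4}  => 4  0->4 ok
  [2] y  {4}  => 4  4->4 ok
  [3] z  {1,2,3}  => 2  4->2 ok
  [4] z  {1,2,3}  => 1  2->1 ok
  [5] z  {1,2,3}  => 2  1->2 ok
  [6] z  {1,2,3}  => 3  2->3 ok
  [7] z  {1,2,3}  => 2  3->2 ok
  [8] y  {4}  => 4  2->4 ok
  [9] z  {1,2,3}  => 2  4->2 ok
  [10] z  {1,2,3}  => 2  2->2 ok
  [11] z  {1,2,3}  => 3  2->3 ok
  [12] z  {1,2,3}  => 3  3->3 ok
  [13] y  {4}  => 4  3->4 ok
  [14] z  {1,2,3}  => 2  4->2 ok
  [15] z  {1,2,3}  => 3  2->3 ok
  [16] z  {1,2,3}  => 3  3->3 ok
  [17] z  {1,2,3}  => 2  3->2 ok
  [18] z  {1,2,3}  => 3  2->3 ok
  [19] z  {1,2,3}  => 3  3->3 ok
  [20] y  {4}  => 4  3->4 ok
  [21] z  {1,2,3}  => 2  4->2 ok
  [22] z  {1,2,3}  => 2  2->2 ok
  [23] y  {4}  => 4  2->4 ok
  [24] z  {1,2,3}  => 3  4->3 ok
  [25] y  {4}  => 4  3->4 ok
  [26] z  {1,2,3}  => 3  4->3 ok
  [27] x  {0}  => 0  3->0 ok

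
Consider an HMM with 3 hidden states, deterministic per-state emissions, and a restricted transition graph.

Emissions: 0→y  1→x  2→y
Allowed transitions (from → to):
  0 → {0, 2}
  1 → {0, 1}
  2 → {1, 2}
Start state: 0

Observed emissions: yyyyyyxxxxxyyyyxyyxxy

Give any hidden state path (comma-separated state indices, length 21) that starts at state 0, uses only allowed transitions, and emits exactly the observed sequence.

0,0,0,0,0,2,1,1,1,1,1,0,0,0,2,1,0,2,1,1,0

  [0] y  {0,2}  => 0  start
  [1] y  {0,2}  => 0  0->0 ok
  [2] y  {0,2}  => 0  0->0 ok
  [3] y  {0,2}  => 0  0->0 ok
  [4] y  {0,2}  => 0  0->0 ok
  [5] y  {0,2}  => 2  0->2 ok
  [6] x  {1}  => 1  2->1 ok
  [7] x  {1}  => 1  1->1 ok
  [8] x  {1}  => 1  1->1 ok
  [9] x  {1}  => 1  1->1 ok
  [10] x  {1}  => 1  1->1 ok
  [11] y  {0,2}  => 0  1->0 ok
  [12] y  {0,2}  => 0  0->0 ok
  [13] y  {0,2}  => 0  0->0 ok
  [14] y  {0,2}  => 2  0->2 ok
  [15] x  {1}  => 1  2->1 ok
  [16] y  {0,2}  => 0  1->0 ok
  [17] y  {0,2}  => 2  0->2 ok
  [18] x  {1}  => 1  2->1 ok
  [19] x  {1}  => 1  1->1 ok
  [20] y  {0,2}  => 0  1->0 ok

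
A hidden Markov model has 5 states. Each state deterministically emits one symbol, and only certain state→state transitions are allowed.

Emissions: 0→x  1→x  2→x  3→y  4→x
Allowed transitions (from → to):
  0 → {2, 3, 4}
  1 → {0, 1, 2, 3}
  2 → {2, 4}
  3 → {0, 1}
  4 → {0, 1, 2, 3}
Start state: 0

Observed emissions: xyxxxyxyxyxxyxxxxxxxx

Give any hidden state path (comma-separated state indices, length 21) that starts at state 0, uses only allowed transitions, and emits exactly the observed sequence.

0,3,1,1,0,3,0,3,1,3,0,4,3,1,2,4,2,2,2,2,4

  pos 0: x in {0,1,2,4}, choose 0; start
  pos 1: y in {3}, choose 3; 0->3 ok
  pos 2: x in {0,1,2,4}, choose 1; 3->1 ok
  pos 3: x in {0,1,2,4}, choose 1; 1->1 ok
  pos 4: x in {0,1,2,4}, choose 0; 1->0 ok
  pos 5: y in {3}, choose 3; 0->3 ok
  pos 6: x in {0,1,2,4}, choose 0; 3->0 ok
  pos 7: y in {3}, choose 3; 0->3 ok
  pos 8: x in {0,1,2,4}, choose 1; 3->1 ok
  pos 9: y in {3}, choose 3; 1->3 ok
  pos 10: x in {0,1,2,4}, choose 0; 3->0 ok
  pos 11: x in {0,1,2,4}, choose 4; 0->4 ok
  pos 12: y in {3}, choose 3; 4->3 ok
  pos 13: x in {0,1,2,4}, choose 1; 3->1 ok
  pos 14: x in {0,1,2,4}, choose 2; 1->2 ok
  pos 15: x in {0,1,2,4}, choose 4; 2->4 ok
  pos 16: x in {0,1,2,4}, choose 2; 4->2 ok
  pos 17: x in {0,1,2,4}, choose 2; 2->2 ok
  pos 18: x in {0,1,2,4}, choose 2; 2->2 ok
  pos 19: x in {0,1,2,4}, choose 2; 2->2 ok
  pos 20: x in {0,1,2,4}, choose 4; 2->4 ok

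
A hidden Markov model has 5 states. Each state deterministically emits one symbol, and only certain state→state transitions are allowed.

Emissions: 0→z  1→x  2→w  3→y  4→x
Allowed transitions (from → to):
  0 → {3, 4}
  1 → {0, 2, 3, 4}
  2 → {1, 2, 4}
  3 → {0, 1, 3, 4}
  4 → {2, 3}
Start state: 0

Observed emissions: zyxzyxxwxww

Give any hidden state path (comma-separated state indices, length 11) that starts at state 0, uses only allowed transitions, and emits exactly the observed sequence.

  pos 0: z in {0}, choose 0; start
  pos 1: y in {3}, choose 3; 0->3 ok
  pos 2: x in {1,4}, choose 1; 3->1 ok
  pos 3: z in {0}, choose 0; 1->0 ok
  pos 4: y in {3}, choose 3; 0->3 ok
  pos 5: x in {1,4}, choose 1; 3->1 ok
  pos 6: x in {1,4}, choose 4; 1->4 ok
  pos 7: w in {2}, choose 2; 4->2 ok
  pos 8: x in {1,4}, choose 4; 2->4 ok
  pos 9: w in {2}, choose 2; 4->2 ok
  pos 10: w in {2}, choose 2; 2->2 ok

0,3,1,0,3,1,4,2,4,2,2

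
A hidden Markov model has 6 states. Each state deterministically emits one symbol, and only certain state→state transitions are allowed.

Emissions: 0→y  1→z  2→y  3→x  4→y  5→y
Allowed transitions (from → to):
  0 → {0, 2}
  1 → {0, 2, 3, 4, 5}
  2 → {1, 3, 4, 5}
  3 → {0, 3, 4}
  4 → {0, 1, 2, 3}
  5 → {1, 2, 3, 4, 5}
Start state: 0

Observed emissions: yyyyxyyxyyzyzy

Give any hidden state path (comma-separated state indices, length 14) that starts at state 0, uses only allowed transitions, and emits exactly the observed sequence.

  t0 'y' -> {0,2,4,5}, take 0 (start)
  t1 'y' -> {0,2,4,5}, take 0 (0->0 ok)
  t2 'y' -> {0,2,4,5}, take 2 (0->2 ok)
  t3 'y' -> {0,2,4,5}, take 4 (2->4 ok)
  t4 'x' -> {3}, take 3 (4->3 ok)
  t5 'y' -> {0,2,4,5}, take 0 (3->0 ok)
  t6 'y' -> {0,2,4,5}, take 2 (0->2 ok)
  t7 'x' -> {3}, take 3 (2->3 ok)
  t8 'y' -> {0,2,4,5}, take 0 (3->0 ok)
  t9 'y' -> {0,2,4,5}, take 2 (0->2 ok)
  t10 'z' -> {1}, take 1 (2->1 ok)
  t11 'y' -> {0,2,4,5}, take 2 (1->2 ok)
  t12 'z' -> {1}, take 1 (2->1 ok)
  t13 'y' -> {0,2,4,5}, take 2 (1->2 ok)

0,0,2,4,3,0,2,3,0,2,1,2,1,2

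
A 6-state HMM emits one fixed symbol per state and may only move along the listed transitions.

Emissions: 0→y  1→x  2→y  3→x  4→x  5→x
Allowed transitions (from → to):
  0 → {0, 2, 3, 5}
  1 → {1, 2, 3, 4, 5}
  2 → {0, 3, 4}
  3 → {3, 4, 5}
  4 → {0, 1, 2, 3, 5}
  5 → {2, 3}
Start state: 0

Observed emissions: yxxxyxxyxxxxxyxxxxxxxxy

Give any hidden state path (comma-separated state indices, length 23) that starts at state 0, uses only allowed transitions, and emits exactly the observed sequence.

  pos 0: y in {0,2}, choose 0; start
  pos 1: x in {1,3,4,5}, choose 3; 0->3 ok
  pos 2: x in {1,3,4,5}, choose 3; 3->3 ok
  pos 3: x in {1,3,4,5}, choose 4; 3->4 ok
  pos 4: y in {0,2}, choose 2; 4->2 ok
  pos 5: x in {1,3,4,5}, choose 3; 2->3 ok
  pos 6: x in {1,3,4,5}, choose 5; 3->5 ok
  pos 7: y in {0,2}, choose 2; 5->2 ok
  pos 8: x in {1,3,4,5}, choose 3; 2->3 ok
  pos 9: x in {1,3,4,5}, choose 3; 3->3 ok
  pos 10: x in {1,3,4,5}, choose 4; 3->4 ok
  pos 11: x in {1,3,4,5}, choose 1; 4->1 ok
  pos 12: x in {1,3,4,5}, choose 4; 1->4 ok
  pos 13: y in {0,2}, choose 2; 4->2 ok
  pos 14: x in {1,3,4,5}, choose 4; 2->4 ok
  pos 15: x in {1,3,4,5}, choose 5; 4->5 ok
  pos 16: x in {1,3,4,5}, choose 3; 5->3 ok
  pos 17: x in {1,3,4,5}, choose 3; 3->3 ok
  pos 18: x in {1,3,4,5}, choose 5; 3->5 ok
  pos 19: x in {1,3,4,5}, choose 3; 5->3 ok
  pos 20: x in {1,3,4,5}, choose 4; 3->4 ok
  pos 21: x in {1,3,4,5}, choose 1; 4->1 ok
  pos 22: y in {0,2}, choose 2; 1->2 ok

0,3,3,4,2,3,5,2,3,3,4,1,4,2,4,5,3,3,5,3,4,1,2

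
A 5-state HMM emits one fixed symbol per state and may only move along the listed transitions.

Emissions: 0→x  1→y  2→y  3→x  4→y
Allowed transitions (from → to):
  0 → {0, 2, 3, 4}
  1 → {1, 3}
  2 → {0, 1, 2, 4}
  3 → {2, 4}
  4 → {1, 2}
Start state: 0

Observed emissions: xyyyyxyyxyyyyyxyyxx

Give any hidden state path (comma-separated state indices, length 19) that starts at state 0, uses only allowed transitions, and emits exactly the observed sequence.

0,4,1,1,1,3,4,1,3,2,1,1,1,1,3,4,2,0,0

  pos 0: x in {0,3}, choose 0; start
  pos 1: y in {1,2,4}, choose 4; 0->4 ok
  pos 2: y in {1,2,4}, choose 1; 4->1 ok
  pos 3: y in {1,2,4}, choose 1; 1->1 ok
  pos 4: y in {1,2,4}, choose 1; 1->1 ok
  pos 5: x in {0,3}, choose 3; 1->3 ok
  pos 6: y in {1,2,4}, choose 4; 3->4 ok
  pos 7: y in {1,2,4}, choose 1; 4->1 ok
  pos 8: x in {0,3}, choose 3; 1->3 ok
  pos 9: y in {1,2,4}, choose 2; 3->2 ok
  pos 10: y in {1,2,4}, choose 1; 2->1 ok
  pos 11: y in {1,2,4}, choose 1; 1->1 ok
  pos 12: y in {1,2,4}, choose 1; 1->1 ok
  pos 13: y in {1,2,4}, choose 1; 1->1 ok
  pos 14: x in {0,3}, choose 3; 1->3 ok
  pos 15: y in {1,2,4}, choose 4; 3->4 ok
  pos 16: y in {1,2,4}, choose 2; 4->2 ok
  pos 17: x in {0,3}, choose 0; 2->0 ok
  pos 18: x in {0,3}, choose 0; 0->0 ok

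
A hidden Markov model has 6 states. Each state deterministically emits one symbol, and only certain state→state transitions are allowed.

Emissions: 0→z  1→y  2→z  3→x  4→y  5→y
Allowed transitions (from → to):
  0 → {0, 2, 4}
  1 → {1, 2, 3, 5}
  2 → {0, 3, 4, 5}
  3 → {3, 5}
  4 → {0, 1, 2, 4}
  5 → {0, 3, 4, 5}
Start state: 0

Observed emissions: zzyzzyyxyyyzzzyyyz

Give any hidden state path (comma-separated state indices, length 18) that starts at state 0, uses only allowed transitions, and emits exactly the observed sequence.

  pos 0: z in {0,2}, choose 0; start
  pos 1: z in {0,2}, choose 0; 0->0 ok
  pos 2: y in {1,4,5}, choose 4; 0->4 ok
  pos 3: z in {0,2}, choose 0; 4->0 ok
  pos 4: z in {0,2}, choose 2; 0->2 ok
  pos 5: y in {1,4,5}, choose 4; 2->4 ok
  pos 6: y in {1,4,5}, choose 1; 4->1 ok
  pos 7: x in {3}, choose 3; 1->3 ok
  pos 8: y in {1,4,5}, choose 5; 3->5 ok
  pos 9: y in {1,4,5}, choose 5; 5->5 ok
  pos 10: y in {1,4,5}, choose 4; 5->4 ok
  pos 11: z in {0,2}, choose 0; 4->0 ok
  pos 12: z in {0,2}, choose 0; 0->0 ok
  pos 13: z in {0,2}, choose 2; 0->2 ok
  pos 14: y in {1,4,5}, choose 5; 2->5 ok
  pos 15: y in {1,4,5}, choose 5; 5->5 ok
  pos 16: y in {1,4,5}, choose 4; 5->4 ok
  pos 17: z in {0,2}, choose 0; 4->0 ok

0,0,4,0,2,4,1,3,5,5,4,0,0,2,5,5,4,0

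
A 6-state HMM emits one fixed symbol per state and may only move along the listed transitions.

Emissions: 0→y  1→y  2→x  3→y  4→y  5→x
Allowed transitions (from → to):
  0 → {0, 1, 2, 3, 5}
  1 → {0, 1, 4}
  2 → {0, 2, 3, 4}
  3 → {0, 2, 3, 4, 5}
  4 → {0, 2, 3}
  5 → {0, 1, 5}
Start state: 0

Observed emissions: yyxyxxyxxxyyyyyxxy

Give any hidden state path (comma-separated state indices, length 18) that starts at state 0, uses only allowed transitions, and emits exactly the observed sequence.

  [0] y  {0,1,3,4}  => 0  start
  [1] y  {0,1,3,4}  => 0  0->0 ok
  [2] x  {2,5}  => 2  0->2 ok
  [3] y  {0,1,3,4}  => 0  2->0 ok
  [4] x  {2,5}  => 5  0->5 ok
  [5] x  {2,5}  => 5  5->5 ok
  [6] y  {0,1,3,4}  => 0  5->0 ok
  [7] x  {2,5}  => 5  0->5 ok
  [8] x  {2,5}  => 5  5->5 ok
  [9] x  {2,5}  => 5  5->5 ok
  [10] y  {0,1,3,4}  => 1  5->1 ok
  [11] y  {0,1,3,4}  => 1  1->1 ok
  [12] y  {0,1,3,4}  => 1  1->1 ok
  [13] y  {0,1,3,4}  => 1  1->1 ok
  [14] y  {0,1,3,4}  => 0  1->0 ok
  [15] x  {2,5}  => 2  0->2 ok
  [16] x  {2,5}  => 2  2->2 ok
  [17] y  {0,1,3,4}  => 0  2->0 ok

0,0,2,0,5,5,0,5,5,5,1,1,1,1,0,2,2,0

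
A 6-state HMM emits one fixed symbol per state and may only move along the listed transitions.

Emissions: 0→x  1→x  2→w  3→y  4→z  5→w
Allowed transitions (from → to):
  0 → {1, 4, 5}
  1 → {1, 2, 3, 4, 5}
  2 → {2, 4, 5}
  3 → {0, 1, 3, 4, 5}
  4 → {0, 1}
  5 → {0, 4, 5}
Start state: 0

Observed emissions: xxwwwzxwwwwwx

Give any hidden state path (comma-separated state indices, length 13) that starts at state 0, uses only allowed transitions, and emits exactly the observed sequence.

  pos 0: x in {0,1}, choose 0; start
  pos 1: x in {0,1}, choose 1; 0->1 ok
  pos 2: w in {2,5}, choose 2; 1->2 ok
  pos 3: w in {2,5}, choose 2; 2->2 ok
  pos 4: w in {2,5}, choose 5; 2->5 ok
  pos 5: z in {4}, choose 4; 5->4 ok
  pos 6: x in {0,1}, choose 1; 4->1 ok
  pos 7: w in {2,5}, choose 5; 1->5 ok
  pos 8: w in {2,5}, choose 5; 5->5 ok
  pos 9: w in {2,5}, choose 5; 5->5 ok
  pos 10: w in {2,5}, choose 5; 5->5 ok
  pos 11: w in {2,5}, choose 5; 5->5 ok
  pos 12: x in {0,1}, choose 0; 5->0 ok

0,1,2,2,5,4,1,5,5,5,5,5,0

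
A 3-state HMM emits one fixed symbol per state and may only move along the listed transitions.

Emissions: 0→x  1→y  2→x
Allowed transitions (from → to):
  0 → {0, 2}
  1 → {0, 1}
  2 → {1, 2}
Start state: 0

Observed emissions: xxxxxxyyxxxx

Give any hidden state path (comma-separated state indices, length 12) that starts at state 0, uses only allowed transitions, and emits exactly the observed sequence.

  [0] x  {0,2}  => 0  start
  [1] x  {0,2}  => 2  0->2 ok
  [2] x  {0,2}  => 2  2->2 ok
  [3] x  {0,2}  => 2  2->2 ok
  [4] x  {0,2}  => 2  2->2 ok
  [5] x  {0,2}  => 2  2->2 ok
  [6] y  {1}  => 1  2->1 ok
  [7] y  {1}  => 1  1->1 ok
  [8] x  {0,2}  => 0  1->0 ok
  [9] x  {0,2}  => 0  0->0 ok
  [10] x  {0,2}  => 0  0->0 ok
  [11] x  {0,2}  => 2  0->2 ok

0,2,2,2,2,2,1,1,0,0,0,2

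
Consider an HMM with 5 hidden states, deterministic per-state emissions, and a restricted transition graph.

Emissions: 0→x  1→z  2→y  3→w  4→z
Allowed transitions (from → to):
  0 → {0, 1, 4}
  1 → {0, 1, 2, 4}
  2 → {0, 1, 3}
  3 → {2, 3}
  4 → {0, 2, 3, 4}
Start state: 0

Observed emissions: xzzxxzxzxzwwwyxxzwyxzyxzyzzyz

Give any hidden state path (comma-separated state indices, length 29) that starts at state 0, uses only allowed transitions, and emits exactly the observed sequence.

0,1,4,0,0,1,0,4,0,4,3,3,3,2,0,0,4,3,2,0,1,2,0,4,2,1,1,2,1

  pos 0: x in {0}, choose 0; start
  pos 1: z in {1,4}, choose 1; 0->1 ok
  pos 2: z in {1,4}, choose 4; 1->4 ok
  pos 3: x in {0}, choose 0; 4->0 ok
  pos 4: x in {0}, choose 0; 0->0 ok
  pos 5: z in {1,4}, choose 1; 0->1 ok
  pos 6: x in {0}, choose 0; 1->0 ok
  pos 7: z in {1,4}, choose 4; 0->4 ok
  pos 8: x in {0}, choose 0; 4->0 ok
  pos 9: z in {1,4}, choose 4; 0->4 ok
  pos 10: w in {3}, choose 3; 4->3 ok
  pos 11: w in {3}, choose 3; 3->3 ok
  pos 12: w in {3}, choose 3; 3->3 ok
  pos 13: y in {2}, choose 2; 3->2 ok
  pos 14: x in {0}, choose 0; 2->0 ok
  pos 15: x in {0}, choose 0; 0->0 ok
  pos 16: z in {1,4}, choose 4; 0->4 ok
  pos 17: w in {3}, choose 3; 4->3 ok
  pos 18: y in {2}, choose 2; 3->2 ok
  pos 19: x in {0}, choose 0; 2->0 ok
  pos 20: z in {1,4}, choose 1; 0->1 ok
  pos 21: y in {2}, choose 2; 1->2 ok
  pos 22: x in {0}, choose 0; 2->0 ok
  pos 23: z in {1,4}, choose 4; 0->4 ok
  pos 24: y in {2}, choose 2; 4->2 ok
  pos 25: z in {1,4}, choose 1; 2->1 ok
  pos 26: z in {1,4}, choose 1; 1->1 ok
  pos 27: y in {2}, choose 2; 1->2 ok
  pos 28: z in {1,4}, choose 1; 2->1 ok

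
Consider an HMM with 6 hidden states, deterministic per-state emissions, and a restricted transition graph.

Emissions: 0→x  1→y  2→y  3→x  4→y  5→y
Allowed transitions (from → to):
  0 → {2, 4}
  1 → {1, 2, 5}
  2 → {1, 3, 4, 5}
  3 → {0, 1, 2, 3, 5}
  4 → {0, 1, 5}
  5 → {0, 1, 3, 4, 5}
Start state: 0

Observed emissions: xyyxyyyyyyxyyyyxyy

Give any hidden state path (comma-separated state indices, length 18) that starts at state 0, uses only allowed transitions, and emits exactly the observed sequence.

0,4,5,0,2,4,5,1,1,5,0,2,1,5,4,0,2,1

  0: obs=x cand={0,3} pick 0 [start]
  1: obs=y cand={1,2,4,5} pick 4 [0->4 ok]
  2: obs=y cand={1,2,4,5} pick 5 [4->5 ok]
  3: obs=x cand={0,3} pick 0 [5->0 ok]
  4: obs=y cand={1,2,4,5} pick 2 [0->2 ok]
  5: obs=y cand={1,2,4,5} pick 4 [2->4 ok]
  6: obs=y cand={1,2,4,5} pick 5 [4->5 ok]
  7: obs=y cand={1,2,4,5} pick 1 [5->1 ok]
  8: obs=y cand={1,2,4,5} pick 1 [1->1 ok]
  9: obs=y cand={1,2,4,5} pick 5 [1->5 ok]
  10: obs=x cand={0,3} pick 0 [5->0 ok]
  11: obs=y cand={1,2,4,5} pick 2 [0->2 ok]
  12: obs=y cand={1,2,4,5} pick 1 [2->1 ok]
  13: obs=y cand={1,2,4,5} pick 5 [1->5 ok]
  14: obs=y cand={1,2,4,5} pick 4 [5->4 ok]
  15: obs=x cand={0,3} pick 0 [4->0 ok]
  16: obs=y cand={1,2,4,5} pick 2 [0->2 ok]
  17: obs=y cand={1,2,4,5} pick 1 [2->1 ok]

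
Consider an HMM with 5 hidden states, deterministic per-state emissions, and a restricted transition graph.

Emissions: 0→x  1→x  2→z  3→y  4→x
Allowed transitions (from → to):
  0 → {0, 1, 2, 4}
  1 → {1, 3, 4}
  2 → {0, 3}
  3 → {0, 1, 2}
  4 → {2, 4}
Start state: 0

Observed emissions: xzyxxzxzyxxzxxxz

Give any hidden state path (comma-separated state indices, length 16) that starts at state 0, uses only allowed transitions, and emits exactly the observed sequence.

  [0] x  {0,1,4}  => 0  start
  [1] z  {2}  => 2  0->2 ok
  [2] y  {3}  => 3  2->3 ok
  [3] x  {0,1,4}  => 1  3->1 ok
  [4] x  {0,1,4}  => 4  1->4 ok
  [5] z  {2}  => 2  4->2 ok
  [6] x  {0,1,4}  => 0  2->0 ok
  [7] z  {2}  => 2  0->2 ok
  [8] y  {3}  => 3  2->3 ok
  [9] x  {0,1,4}  => 0  3->0 ok
  [10] x  {0,1,4}  => 4  0->4 ok
  [11] z  {2}  => 2  4->2 ok
  [12] x  {0,1,4}  => 0  2->0 ok
  [13] x  {0,1,4}  => 4  0->4 ok
  [14] x  {0,1,4}  => 4  4->4 ok
  [15] z  {2}  => 2  4->2 ok

0,2,3,1,4,2,0,2,3,0,4,2,0,4,4,2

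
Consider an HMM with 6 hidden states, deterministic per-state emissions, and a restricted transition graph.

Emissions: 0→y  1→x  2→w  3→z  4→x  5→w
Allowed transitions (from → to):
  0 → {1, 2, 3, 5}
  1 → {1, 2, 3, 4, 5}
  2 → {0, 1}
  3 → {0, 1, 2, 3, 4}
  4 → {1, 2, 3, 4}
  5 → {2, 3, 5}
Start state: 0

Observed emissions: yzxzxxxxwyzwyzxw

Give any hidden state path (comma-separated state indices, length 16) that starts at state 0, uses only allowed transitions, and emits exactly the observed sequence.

  t0 'y' -> {0}, take 0 (start)
  t1 'z' -> {3}, take 3 (0->3 ok)
  t2 'x' -> {1,4}, take 1 (3->1 ok)
  t3 'z' -> {3}, take 3 (1->3 ok)
  t4 'x' -> {1,4}, take 1 (3->1 ok)
  t5 'x' -> {1,4}, take 4 (1->4 ok)
  t6 'x' -> {1,4}, take 1 (4->1 ok)
  t7 'x' -> {1,4}, take 4 (1->4 ok)
  t8 'w' -> {2,5}, take 2 (4->2 ok)
  t9 'y' -> {0}, take 0 (2->0 ok)
  t10 'z' -> {3}, take 3 (0->3 ok)
  t11 'w' -> {2,5}, take 2 (3->2 ok)
  t12 'y' -> {0}, take 0 (2->0 ok)
  t13 'z' -> {3}, take 3 (0->3 ok)
  t14 'x' -> {1,4}, take 1 (3->1 ok)
  t15 'w' -> {2,5}, take 5 (1->5 ok)

0,3,1,3,1,4,1,4,2,0,3,2,0,3,1,5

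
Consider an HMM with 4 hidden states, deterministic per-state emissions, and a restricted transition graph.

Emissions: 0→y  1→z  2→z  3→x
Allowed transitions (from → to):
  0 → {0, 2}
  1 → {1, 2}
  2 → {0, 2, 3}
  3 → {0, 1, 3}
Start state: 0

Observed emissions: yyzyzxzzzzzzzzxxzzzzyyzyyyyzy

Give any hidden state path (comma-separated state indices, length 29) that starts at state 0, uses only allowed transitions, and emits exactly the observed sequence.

  [0] y  {0}  => 0  start
  [1] y  {0}  => 0  0->0 ok
  [2] z  {1,2}  => 2  0->2 ok
  [3] y  {0}  => 0  2->0 ok
  [4] z  {1,2}  => 2  0->2 ok
  [5] x  {3}  => 3  2->3 ok
  [6] z  {1,2}  => 1  3->1 ok
  [7] z  {1,2}  => 1  1->1 ok
  [8] z  {1,2}  => 1  1->1 ok
  [9] z  {1,2}  => 1  1->1 ok
  [10] z  {1,2}  => 1  1->1 ok
  [11] z  {1,2}  => 1  1->1 ok
  [12] z  {1,2}  => 1  1->1 ok
  [13] z  {1,2}  => 2  1->2 ok
  [14] x  {3}  => 3  2->3 ok
  [15] x  {3}  => 3  3->3 ok
  [16] z  {1,2}  => 1  3->1 ok
  [17] z  {1,2}  => 1  1->1 ok
  [18] z  {1,2}  => 1  1->1 ok
  [19] z  {1,2}  => 2  1->2 ok
  [20] y  {0}  => 0  2->0 ok
  [21] y  {0}  => 0  0->0 ok
  [22] z  {1,2}  => 2  0->2 ok
  [23] y  {0}  => 0  2->0 ok
  [24] y  {0}  => 0  0->0 ok
  [25] y  {0}  => 0  0->0 ok
  [26] y  {0}  => 0  0->0 ok
  [27] z  {1,2}  => 2  0->2 ok
  [28] y  {0}  => 0  2->0 ok

0,0,2,0,2,3,1,1,1,1,1,1,1,2,3,3,1,1,1,2,0,0,2,0,0,0,0,2,0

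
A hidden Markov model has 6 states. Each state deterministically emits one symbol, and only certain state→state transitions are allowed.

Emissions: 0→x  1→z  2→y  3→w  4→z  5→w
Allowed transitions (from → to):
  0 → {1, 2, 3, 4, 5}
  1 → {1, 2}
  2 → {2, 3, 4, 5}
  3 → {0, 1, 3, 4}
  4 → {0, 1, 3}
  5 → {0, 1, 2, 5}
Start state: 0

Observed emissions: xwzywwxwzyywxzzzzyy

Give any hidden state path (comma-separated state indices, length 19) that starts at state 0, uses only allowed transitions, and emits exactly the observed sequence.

0,5,1,2,3,3,0,3,1,2,2,3,0,4,1,1,1,2,2

  [0] x  {0}  => 0  start
  [1] w  {3,5}  => 5  0->5 ok
  [2] z  {1,4}  => 1  5->1 ok
  [3] y  {2}  => 2  1->2 ok
  [4] w  {3,5}  => 3  2->3 ok
  [5] w  {3,5}  => 3  3->3 ok
  [6] x  {0}  => 0  3->0 ok
  [7] w  {3,5}  => 3  0->3 ok
  [8] z  {1,4}  => 1  3->1 ok
  [9] y  {2}  => 2  1->2 ok
  [10] y  {2}  => 2  2->2 ok
  [11] w  {3,5}  => 3  2->3 ok
  [12] x  {0}  => 0  3->0 ok
  [13] z  {1,4}  => 4  0->4 ok
  [14] z  {1,4}  => 1  4->1 ok
  [15] z  {1,4}  => 1  1->1 ok
  [16] z  {1,4}  => 1  1->1 ok
  [17] y  {2}  => 2  1->2 ok
  [18] y  {2}  => 2  2->2 ok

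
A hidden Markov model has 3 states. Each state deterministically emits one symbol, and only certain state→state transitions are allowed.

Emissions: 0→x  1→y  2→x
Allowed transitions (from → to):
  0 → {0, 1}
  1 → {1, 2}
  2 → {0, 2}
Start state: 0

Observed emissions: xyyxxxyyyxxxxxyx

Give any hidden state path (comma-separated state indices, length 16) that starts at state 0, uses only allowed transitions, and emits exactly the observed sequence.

  0: obs=x cand={0,2} pick 0 [start]
  1: obs=y cand={1} pick 1 [0->1 ok]
  2: obs=y cand={1} pick 1 [1->1 ok]
  3: obs=x cand={0,2} pick 2 [1->2 ok]
  4: obs=x cand={0,2} pick 2 [2->2 ok]
  5: obs=x cand={0,2} pick 0 [2->0 ok]
  6: obs=y cand={1} pick 1 [0->1 ok]
  7: obs=y cand={1} pick 1 [1->1 ok]
  8: obs=y cand={1} pick 1 [1->1 ok]
  9: obs=x cand={0,2} pick 2 [1->2 ok]
  10: obs=x cand={0,2} pick 2 [2->2 ok]
  11: obs=x cand={0,2} pick 2 [2->2 ok]
  12: obs=x cand={0,2} pick 2 [2->2 ok]
  13: obs=x cand={0,2} pick 0 [2->0 ok]
  14: obs=y cand={1} pick 1 [0->1 ok]
  15: obs=x cand={0,2} pick 2 [1->2 ok]

0,1,1,2,2,0,1,1,1,2,2,2,2,0,1,2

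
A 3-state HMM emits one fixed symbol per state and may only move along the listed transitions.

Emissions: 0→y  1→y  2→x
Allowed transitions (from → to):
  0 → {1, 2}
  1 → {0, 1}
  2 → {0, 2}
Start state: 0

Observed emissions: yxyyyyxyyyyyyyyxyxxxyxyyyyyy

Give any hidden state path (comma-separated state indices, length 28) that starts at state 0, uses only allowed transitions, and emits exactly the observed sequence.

  0: obs=y cand={0,1} pick 0 [start]
  1: obs=x cand={2} pick 2 [0->2 ok]
  2: obs=y cand={0,1} pick 0 [2->0 ok]
  3: obs=y cand={0,1} pick 1 [0->1 ok]
  4: obs=y cand={0,1} pick 1 [1->1 ok]
  5: obs=y cand={0,1} pick 0 [1->0 ok]
  6: obs=x cand={2} pick 2 [0->2 ok]
  7: obs=y cand={0,1} pick 0 [2->0 ok]
  8: obs=y cand={0,1} pick 1 [0->1 ok]
  9: obs=y cand={0,1} pick 1 [1->1 ok]
  10: obs=y cand={0,1} pick 1 [1->1 ok]
  11: obs=y cand={0,1} pick 1 [1->1 ok]
  12: obs=y cand={0,1} pick 1 [1->1 ok]
  13: obs=y cand={0,1} pick 1 [1->1 ok]
  14: obs=y cand={0,1} pick 0 [1->0 ok]
  15: obs=x cand={2} pick 2 [0->2 ok]
  16: obs=y cand={0,1} pick 0 [2->0 ok]
  17: obs=x cand={2} pick 2 [0->2 ok]
  18: obs=x cand={2} pick 2 [2->2 ok]
  19: obs=x cand={2} pick 2 [2->2 ok]
  20: obs=y cand={0,1} pick 0 [2->0 ok]
  21: obs=x cand={2} pick 2 [0->2 ok]
  22: obs=y cand={0,1} pick 0 [2->0 ok]
  23: obs=y cand={0,1} pick 1 [0->1 ok]
  24: obs=y cand={0,1} pick 0 [1->0 ok]
  25: obs=y cand={0,1} pick 1 [0->1 ok]
  26: obs=y cand={0,1} pick 1 [1->1 ok]
  27: obs=y cand={0,1} pick 0 [1->0 ok]

0,2,0,1,1,0,2,0,1,1,1,1,1,1,0,2,0,2,2,2,0,2,0,1,0,1,1,0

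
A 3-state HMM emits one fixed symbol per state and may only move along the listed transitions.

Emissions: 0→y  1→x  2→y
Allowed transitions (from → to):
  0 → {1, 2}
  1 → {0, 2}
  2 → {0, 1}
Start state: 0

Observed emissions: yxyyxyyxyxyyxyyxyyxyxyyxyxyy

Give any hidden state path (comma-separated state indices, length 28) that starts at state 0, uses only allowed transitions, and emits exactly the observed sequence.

0,1,2,0,1,0,2,1,0,1,2,0,1,0,2,1,2,0,1,0,1,0,2,1,0,1,2,0

  pos 0: y in {0,2}, choose 0; start
  pos 1: x in {1}, choose 1; 0->1 ok
  pos 2: y in {0,2}, choose 2; 1->2 ok
  pos 3: y in {0,2}, choose 0; 2->0 ok
  pos 4: x in {1}, choose 1; 0->1 ok
  pos 5: y in {0,2}, choose 0; 1->0 ok
  pos 6: y in {0,2}, choose 2; 0->2 ok
  pos 7: x in {1}, choose 1; 2->1 ok
  pos 8: y in {0,2}, choose 0; 1->0 ok
  pos 9: x in {1}, choose 1; 0->1 ok
  pos 10: y in {0,2}, choose 2; 1->2 ok
  pos 11: y in {0,2}, choose 0; 2->0 ok
  pos 12: x in {1}, choose 1; 0->1 ok
  pos 13: y in {0,2}, choose 0; 1->0 ok
  pos 14: y in {0,2}, choose 2; 0->2 ok
  pos 15: x in {1}, choose 1; 2->1 ok
  pos 16: y in {0,2}, choose 2; 1->2 ok
  pos 17: y in {0,2}, choose 0; 2->0 ok
  pos 18: x in {1}, choose 1; 0->1 ok
  pos 19: y in {0,2}, choose 0; 1->0 ok
  pos 20: x in {1}, choose 1; 0->1 ok
  pos 21: y in {0,2}, choose 0; 1->0 ok
  pos 22: y in {0,2}, choose 2; 0->2 ok
  pos 23: x in {1}, choose 1; 2->1 ok
  pos 24: y in {0,2}, choose 0; 1->0 ok
  pos 25: x in {1}, choose 1; 0->1 ok
  pos 26: y in {0,2}, choose 2; 1->2 ok
  pos 27: y in {0,2}, choose 0; 2->0 ok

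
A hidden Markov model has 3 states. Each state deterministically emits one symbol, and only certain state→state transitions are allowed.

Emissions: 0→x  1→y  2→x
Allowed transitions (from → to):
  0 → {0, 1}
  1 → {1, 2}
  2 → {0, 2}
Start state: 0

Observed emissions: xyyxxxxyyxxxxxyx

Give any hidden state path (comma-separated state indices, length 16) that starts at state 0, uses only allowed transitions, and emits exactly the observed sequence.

0,1,1,2,2,2,0,1,1,2,2,2,2,0,1,2

  t0 'x' -> {0,2}, take 0 (start)
  t1 'y' -> {1}, take 1 (0->1 ok)
  t2 'y' -> {1}, take 1 (1->1 ok)
  t3 'x' -> {0,2}, take 2 (1->2 ok)
  t4 'x' -> {0,2}, take 2 (2->2 ok)
  t5 'x' -> {0,2}, take 2 (2->2 ok)
  t6 'x' -> {0,2}, take 0 (2->0 ok)
  t7 'y' -> {1}, take 1 (0->1 ok)
  t8 'y' -> {1}, take 1 (1->1 ok)
  t9 'x' -> {0,2}, take 2 (1->2 ok)
  t10 'x' -> {0,2}, take 2 (2->2 ok)
  t11 'x' -> {0,2}, take 2 (2->2 ok)
  t12 'x' -> {0,2}, take 2 (2->2 ok)
  t13 'x' -> {0,2}, take 0 (2->0 ok)
  t14 'y' -> {1}, take 1 (0->1 ok)
  t15 'x' -> {0,2}, take 2 (1->2 ok)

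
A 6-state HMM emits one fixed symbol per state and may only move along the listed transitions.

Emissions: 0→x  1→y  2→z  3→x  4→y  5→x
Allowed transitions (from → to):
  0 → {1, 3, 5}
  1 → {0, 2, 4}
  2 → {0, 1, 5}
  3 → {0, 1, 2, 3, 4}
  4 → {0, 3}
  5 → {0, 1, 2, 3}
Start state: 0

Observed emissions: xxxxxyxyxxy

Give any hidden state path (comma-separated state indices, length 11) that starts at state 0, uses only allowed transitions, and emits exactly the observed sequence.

  t0 'x' -> {0,3,5}, take 0 (start)
  t1 'x' -> {0,3,5}, take 3 (0->3 ok)
  t2 'x' -> {0,3,5}, take 0 (3->0 ok)
  t3 'x' -> {0,3,5}, take 5 (0->5 ok)
  t4 'x' -> {0,3,5}, take 3 (5->3 ok)
  t5 'y' -> {1,4}, take 4 (3->4 ok)
  t6 'x' -> {0,3,5}, take 0 (4->0 ok)
  t7 'y' -> {1,4}, take 1 (0->1 ok)
  t8 'x' -> {0,3,5}, take 0 (1->0 ok)
  t9 'x' -> {0,3,5}, take 3 (0->3 ok)
  t10 'y' -> {1,4}, take 4 (3->4 ok)

0,3,0,5,3,4,0,1,0,3,4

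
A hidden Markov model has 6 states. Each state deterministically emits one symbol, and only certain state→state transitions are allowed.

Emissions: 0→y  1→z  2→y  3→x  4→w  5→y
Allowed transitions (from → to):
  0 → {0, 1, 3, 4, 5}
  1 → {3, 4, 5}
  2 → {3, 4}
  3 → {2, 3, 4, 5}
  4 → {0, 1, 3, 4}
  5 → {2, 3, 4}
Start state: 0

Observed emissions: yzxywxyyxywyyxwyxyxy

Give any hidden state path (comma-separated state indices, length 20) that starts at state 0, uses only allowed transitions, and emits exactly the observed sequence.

0,1,3,5,4,3,5,2,3,2,4,0,5,3,4,0,3,2,3,5

  pos 0: y in {0,2,5}, choose 0; start
  pos 1: z in {1}, choose 1; 0->1 ok
  pos 2: x in {3}, choose 3; 1->3 ok
  pos 3: y in {0,2,5}, choose 5; 3->5 ok
  pos 4: w in {4}, choose 4; 5->4 ok
  pos 5: x in {3}, choose 3; 4->3 ok
  pos 6: y in {0,2,5}, choose 5; 3->5 ok
  pos 7: y in {0,2,5}, choose 2; 5->2 ok
  pos 8: x in {3}, choose 3; 2->3 ok
  pos 9: y in {0,2,5}, choose 2; 3->2 ok
  pos 10: w in {4}, choose 4; 2->4 ok
  pos 11: y in {0,2,5}, choose 0; 4->0 ok
  pos 12: y in {0,2,5}, choose 5; 0->5 ok
  pos 13: x in {3}, choose 3; 5->3 ok
  pos 14: w in {4}, choose 4; 3->4 ok
  pos 15: y in {0,2,5}, choose 0; 4->0 ok
  pos 16: x in {3}, choose 3; 0->3 ok
  pos 17: y in {0,2,5}, choose 2; 3->2 ok
  pos 18: x in {3}, choose 3; 2->3 ok
  pos 19: y in {0,2,5}, choose 5; 3->5 ok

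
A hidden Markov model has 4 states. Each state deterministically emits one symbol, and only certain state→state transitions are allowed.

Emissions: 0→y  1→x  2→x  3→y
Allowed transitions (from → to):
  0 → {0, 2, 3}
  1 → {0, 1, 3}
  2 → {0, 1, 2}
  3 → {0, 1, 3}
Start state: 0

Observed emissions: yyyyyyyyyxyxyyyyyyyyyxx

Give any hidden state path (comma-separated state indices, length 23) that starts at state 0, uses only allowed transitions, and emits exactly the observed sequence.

0,3,3,0,0,3,3,0,0,2,0,2,0,3,0,3,0,3,3,3,3,1,1

  t0 'y' -> {0,3}, take 0 (start)
  t1 'y' -> {0,3}, take 3 (0->3 ok)
  t2 'y' -> {0,3}, take 3 (3->3 ok)
  t3 'y' -> {0,3}, take 0 (3->0 ok)
  t4 'y' -> {0,3}, take 0 (0->0 ok)
  t5 'y' -> {0,3}, take 3 (0->3 ok)
  t6 'y' -> {0,3}, take 3 (3->3 ok)
  t7 'y' -> {0,3}, take 0 (3->0 ok)
  t8 'y' -> {0,3}, take 0 (0->0 ok)
  t9 'x' -> {1,2}, take 2 (0->2 ok)
  t10 'y' -> {0,3}, take 0 (2->0 ok)
  t11 'x' -> {1,2}, take 2 (0->2 ok)
  t12 'y' -> {0,3}, take 0 (2->0 ok)
  t13 'y' -> {0,3}, take 3 (0->3 ok)
  t14 'y' -> {0,3}, take 0 (3->0 ok)
  t15 'y' -> {0,3}, take 3 (0->3 ok)
  t16 'y' -> {0,3}, take 0 (3->0 ok)
  t17 'y' -> {0,3}, take 3 (0->3 ok)
  t18 'y' -> {0,3}, take 3 (3->3 ok)
  t19 'y' -> {0,3}, take 3 (3->3 ok)
  t20 'y' -> {0,3}, take 3 (3->3 ok)
  t21 'x' -> {1,2}, take 1 (3->1 ok)
  t22 'x' -> {1,2}, take 1 (1->1 ok)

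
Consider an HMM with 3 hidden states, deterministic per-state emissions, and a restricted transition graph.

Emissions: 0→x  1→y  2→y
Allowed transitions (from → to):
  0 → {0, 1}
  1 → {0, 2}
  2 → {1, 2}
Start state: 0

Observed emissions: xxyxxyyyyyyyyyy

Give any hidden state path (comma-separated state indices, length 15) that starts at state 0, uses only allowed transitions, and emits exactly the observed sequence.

0,0,1,0,0,1,2,2,2,2,2,1,2,1,2

  [0] x  {0}  => 0  start
  [1] x  {0}  => 0  0->0 ok
  [2] y  {1,2}  => 1  0->1 ok
  [3] x  {0}  => 0  1->0 ok
  [4] x  {0}  => 0  0->0 ok
  [5] y  {1,2}  => 1  0->1 ok
  [6] y  {1,2}  => 2  1->2 ok
  [7] y  {1,2}  => 2  2->2 ok
  [8] y  {1,2}  => 2  2->2 ok
  [9] y  {1,2}  => 2  2->2 ok
  [10] y  {1,2}  => 2  2->2 ok
  [11] y  {1,2}  => 1  2->1 ok
  [12] y  {1,2}  => 2  1->2 ok
  [13] y  {1,2}  => 1  2->1 ok
  [14] y  {1,2}  => 2  1->2 ok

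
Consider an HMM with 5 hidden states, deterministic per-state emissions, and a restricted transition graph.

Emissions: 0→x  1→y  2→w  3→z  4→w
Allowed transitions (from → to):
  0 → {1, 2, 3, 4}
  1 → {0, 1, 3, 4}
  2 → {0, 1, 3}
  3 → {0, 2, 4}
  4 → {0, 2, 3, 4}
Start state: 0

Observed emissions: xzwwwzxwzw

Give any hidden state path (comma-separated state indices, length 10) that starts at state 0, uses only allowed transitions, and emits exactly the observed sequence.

  t0 'x' -> {0}, take 0 (start)
  t1 'z' -> {3}, take 3 (0->3 ok)
  t2 'w' -> {2,4}, take 4 (3->4 ok)
  t3 'w' -> {2,4}, take 4 (4->4 ok)
  t4 'w' -> {2,4}, take 4 (4->4 ok)
  t5 'z' -> {3}, take 3 (4->3 ok)
  t6 'x' -> {0}, take 0 (3->0 ok)
  t7 'w' -> {2,4}, take 2 (0->2 ok)
  t8 'z' -> {3}, take 3 (2->3 ok)
  t9 'w' -> {2,4}, take 2 (3->2 ok)

0,3,4,4,4,3,0,2,3,2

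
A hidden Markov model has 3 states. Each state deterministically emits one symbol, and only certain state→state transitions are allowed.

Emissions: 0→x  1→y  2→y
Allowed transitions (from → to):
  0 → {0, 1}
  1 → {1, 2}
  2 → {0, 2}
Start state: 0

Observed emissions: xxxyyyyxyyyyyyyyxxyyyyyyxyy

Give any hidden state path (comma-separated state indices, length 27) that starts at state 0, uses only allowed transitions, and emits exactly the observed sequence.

0,0,0,1,2,2,2,0,1,1,1,1,1,1,2,2,0,0,1,1,1,1,2,2,0,1,2

  t0 'x' -> {0}, take 0 (start)
  t1 'x' -> {0}, take 0 (0->0 ok)
  t2 'x' -> {0}, take 0 (0->0 ok)
  t3 'y' -> {1,2}, take 1 (0->1 ok)
  t4 'y' -> {1,2}, take 2 (1->2 ok)
  t5 'y' -> {1,2}, take 2 (2->2 ok)
  t6 'y' -> {1,2}, take 2 (2->2 ok)
  t7 'x' -> {0}, take 0 (2->0 ok)
  t8 'y' -> {1,2}, take 1 (0->1 ok)
  t9 'y' -> {1,2}, take 1 (1->1 ok)
  t10 'y' -> {1,2}, take 1 (1->1 ok)
  t11 'y' -> {1,2}, take 1 (1->1 ok)
  t12 'y' -> {1,2}, take 1 (1->1 ok)
  t13 'y' -> {1,2}, take 1 (1->1 ok)
  t14 'y' -> {1,2}, take 2 (1->2 ok)
  t15 'y' -> {1,2}, take 2 (2->2 ok)
  t16 'x' -> {0}, take 0 (2->0 ok)
  t17 'x' -> {0}, take 0 (0->0 ok)
  t18 'y' -> {1,2}, take 1 (0->1 ok)
  t19 'y' -> {1,2}, take 1 (1->1 ok)
  t20 'y' -> {1,2}, take 1 (1->1 ok)
  t21 'y' -> {1,2}, take 1 (1->1 ok)
  t22 'y' -> {1,2}, take 2 (1->2 ok)
  t23 'y' -> {1,2}, take 2 (2->2 ok)
  t24 'x' -> {0}, take 0 (2->0 ok)
  t25 'y' -> {1,2}, take 1 (0->1 ok)
  t26 'y' -> {1,2}, take 2 (1->2 ok)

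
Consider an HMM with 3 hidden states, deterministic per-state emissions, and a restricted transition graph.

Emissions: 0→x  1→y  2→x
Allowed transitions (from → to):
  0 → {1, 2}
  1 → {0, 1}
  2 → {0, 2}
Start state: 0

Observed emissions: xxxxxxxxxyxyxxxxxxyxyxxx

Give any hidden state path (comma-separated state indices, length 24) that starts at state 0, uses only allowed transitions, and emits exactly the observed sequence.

  pos 0: x in {0,2}, choose 0; start
  pos 1: x in {0,2}, choose 2; 0->2 ok
  pos 2: x in {0,2}, choose 0; 2->0 ok
  pos 3: x in {0,2}, choose 2; 0->2 ok
  pos 4: x in {0,2}, choose 0; 2->0 ok
  pos 5: x in {0,2}, choose 2; 0->2 ok
  pos 6: x in {0,2}, choose 2; 2->2 ok
  pos 7: x in {0,2}, choose 2; 2->2 ok
  pos 8: x in {0,2}, choose 0; 2->0 ok
  pos 9: y in {1}, choose 1; 0->1 ok
  pos 10: x in {0,2}, choose 0; 1->0 ok
  pos 11: y in {1}, choose 1; 0->1 ok
  pos 12: x in {0,2}, choose 0; 1->0 ok
  pos 13: x in {0,2}, choose 2; 0->2 ok
  pos 14: x in {0,2}, choose 0; 2->0 ok
  pos 15: x in {0,2}, choose 2; 0->2 ok
  pos 16: x in {0,2}, choose 2; 2->2 ok
  pos 17: x in {0,2}, choose 0; 2->0 ok
  pos 18: y in {1}, choose 1; 0->1 ok
  pos 19: x in {0,2}, choose 0; 1->0 ok
  pos 20: y in {1}, choose 1; 0->1 ok
  pos 21: x in {0,2}, choose 0; 1->0 ok
  pos 22: x in {0,2}, choose 2; 0->2 ok
  pos 23: x in {0,2}, choose 0; 2->0 ok

0,2,0,2,0,2,2,2,0,1,0,1,0,2,0,2,2,0,1,0,1,0,2,0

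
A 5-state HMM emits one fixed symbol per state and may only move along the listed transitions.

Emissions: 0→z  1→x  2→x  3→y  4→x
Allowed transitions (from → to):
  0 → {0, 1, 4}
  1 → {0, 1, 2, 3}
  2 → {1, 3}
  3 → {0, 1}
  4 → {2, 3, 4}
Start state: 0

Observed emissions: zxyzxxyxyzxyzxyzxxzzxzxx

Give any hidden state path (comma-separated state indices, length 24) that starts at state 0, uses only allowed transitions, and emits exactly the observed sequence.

  0: obs=z cand={0} pick 0 [start]
  1: obs=x cand={1,2,4} pick 1 [0->1 ok]
  2: obs=y cand={3} pick 3 [1->3 ok]
  3: obs=z cand={0} pick 0 [3->0 ok]
  4: obs=x cand={1,2,4} pick 4 [0->4 ok]
  5: obs=x cand={1,2,4} pick 2 [4->2 ok]
  6: obs=y cand={3} pick 3 [2->3 ok]
  7: obs=x cand={1,2,4} pick 1 [3->1 ok]
  8: obs=y cand={3} pick 3 [1->3 ok]
  9: obs=z cand={0} pick 0 [3->0 ok]
  10: obs=x cand={1,2,4} pick 4 [0->4 ok]
  11: obs=y cand={3} pick 3 [4->3 ok]
  12: obs=z cand={0} pick 0 [3->0 ok]
  13: obs=x cand={1,2,4} pick 1 [0->1 ok]
  14: obs=y cand={3} pick 3 [1->3 ok]
  15: obs=z cand={0} pick 0 [3->0 ok]
  16: obs=x cand={1,2,4} pick 1 [0->1 ok]
  17: obs=x cand={1,2,4} pick 1 [1->1 ok]
  18: obs=z cand={0} pick 0 [1->0 ok]
  19: obs=z cand={0} pick 0 [0->0 ok]
  20: obs=x cand={1,2,4} pick 1 [0->1 ok]
  21: obs=z cand={0} pick 0 [1->0 ok]
  22: obs=x cand={1,2,4} pick 4 [0->4 ok]
  23: obs=x cand={1,2,4} pick 4 [4->4 ok]

0,1,3,0,4,2,3,1,3,0,4,3,0,1,3,0,1,1,0,0,1,0,4,4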